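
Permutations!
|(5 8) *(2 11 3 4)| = 4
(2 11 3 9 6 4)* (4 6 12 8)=(2 11 3 9 12 8 4)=[0, 1, 11, 9, 2, 5, 6, 7, 4, 12, 10, 3, 8]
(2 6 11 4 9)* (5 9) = (2 6 11 4 5 9) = [0, 1, 6, 3, 5, 9, 11, 7, 8, 2, 10, 4]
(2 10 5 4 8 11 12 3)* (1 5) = (1 5 4 8 11 12 3 2 10) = [0, 5, 10, 2, 8, 4, 6, 7, 11, 9, 1, 12, 3]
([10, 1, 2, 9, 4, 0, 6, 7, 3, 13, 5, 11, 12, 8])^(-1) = (0 5 10)(3 8 13 9)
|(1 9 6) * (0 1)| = 4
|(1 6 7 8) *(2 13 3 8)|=|(1 6 7 2 13 3 8)|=7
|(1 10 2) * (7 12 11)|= |(1 10 2)(7 12 11)|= 3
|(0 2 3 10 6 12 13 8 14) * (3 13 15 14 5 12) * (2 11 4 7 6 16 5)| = 12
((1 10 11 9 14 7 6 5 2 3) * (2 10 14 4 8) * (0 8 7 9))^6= ((0 8 2 3 1 14 9 4 7 6 5 10 11))^6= (0 9 11 14 10 1 5 3 6 2 7 8 4)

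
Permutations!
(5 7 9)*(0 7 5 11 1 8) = [7, 8, 2, 3, 4, 5, 6, 9, 0, 11, 10, 1] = (0 7 9 11 1 8)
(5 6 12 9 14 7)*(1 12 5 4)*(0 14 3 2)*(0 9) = (0 14 7 4 1 12)(2 9 3)(5 6) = [14, 12, 9, 2, 1, 6, 5, 4, 8, 3, 10, 11, 0, 13, 7]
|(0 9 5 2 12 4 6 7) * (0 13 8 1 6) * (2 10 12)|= |(0 9 5 10 12 4)(1 6 7 13 8)|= 30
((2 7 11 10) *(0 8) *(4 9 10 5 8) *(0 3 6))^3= ((0 4 9 10 2 7 11 5 8 3 6))^3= (0 10 11 3 4 2 5 6 9 7 8)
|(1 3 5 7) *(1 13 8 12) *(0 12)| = |(0 12 1 3 5 7 13 8)| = 8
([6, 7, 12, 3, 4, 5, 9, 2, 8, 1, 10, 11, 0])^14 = [0, 1, 2, 3, 4, 5, 6, 7, 8, 9, 10, 11, 12]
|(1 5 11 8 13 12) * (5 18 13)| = |(1 18 13 12)(5 11 8)| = 12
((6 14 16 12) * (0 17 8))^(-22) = (0 8 17)(6 16)(12 14)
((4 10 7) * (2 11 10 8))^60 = (11)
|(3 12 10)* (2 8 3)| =5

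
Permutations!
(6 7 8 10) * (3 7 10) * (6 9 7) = (3 6 10 9 7 8) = [0, 1, 2, 6, 4, 5, 10, 8, 3, 7, 9]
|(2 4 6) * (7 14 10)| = |(2 4 6)(7 14 10)| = 3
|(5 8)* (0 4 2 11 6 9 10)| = 14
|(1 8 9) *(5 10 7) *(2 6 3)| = |(1 8 9)(2 6 3)(5 10 7)| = 3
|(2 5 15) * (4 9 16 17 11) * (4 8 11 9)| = |(2 5 15)(8 11)(9 16 17)| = 6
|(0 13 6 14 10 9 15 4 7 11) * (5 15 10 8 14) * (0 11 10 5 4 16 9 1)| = 28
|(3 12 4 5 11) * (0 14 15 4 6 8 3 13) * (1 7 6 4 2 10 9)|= 16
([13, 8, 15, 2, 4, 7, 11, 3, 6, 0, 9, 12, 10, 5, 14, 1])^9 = (0 6 3 9 8 7 10 1 5 12 15 13 11 2)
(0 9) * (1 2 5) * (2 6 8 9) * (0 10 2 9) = (0 9 10 2 5 1 6 8) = [9, 6, 5, 3, 4, 1, 8, 7, 0, 10, 2]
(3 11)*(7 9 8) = (3 11)(7 9 8) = [0, 1, 2, 11, 4, 5, 6, 9, 7, 8, 10, 3]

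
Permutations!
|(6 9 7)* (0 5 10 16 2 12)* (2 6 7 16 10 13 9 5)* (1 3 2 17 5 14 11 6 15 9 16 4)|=|(0 17 5 13 16 15 9 4 1 3 2 12)(6 14 11)|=12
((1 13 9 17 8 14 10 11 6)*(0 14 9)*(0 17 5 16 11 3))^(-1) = (0 3 10 14)(1 6 11 16 5 9 8 17 13)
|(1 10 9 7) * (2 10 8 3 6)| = |(1 8 3 6 2 10 9 7)| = 8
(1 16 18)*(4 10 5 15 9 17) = (1 16 18)(4 10 5 15 9 17) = [0, 16, 2, 3, 10, 15, 6, 7, 8, 17, 5, 11, 12, 13, 14, 9, 18, 4, 1]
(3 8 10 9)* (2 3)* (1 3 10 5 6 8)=(1 3)(2 10 9)(5 6 8)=[0, 3, 10, 1, 4, 6, 8, 7, 5, 2, 9]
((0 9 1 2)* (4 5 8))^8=((0 9 1 2)(4 5 8))^8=(9)(4 8 5)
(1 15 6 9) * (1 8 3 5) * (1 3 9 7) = [0, 15, 2, 5, 4, 3, 7, 1, 9, 8, 10, 11, 12, 13, 14, 6] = (1 15 6 7)(3 5)(8 9)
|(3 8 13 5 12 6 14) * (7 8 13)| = 6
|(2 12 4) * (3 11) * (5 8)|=|(2 12 4)(3 11)(5 8)|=6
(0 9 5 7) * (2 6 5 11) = (0 9 11 2 6 5 7) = [9, 1, 6, 3, 4, 7, 5, 0, 8, 11, 10, 2]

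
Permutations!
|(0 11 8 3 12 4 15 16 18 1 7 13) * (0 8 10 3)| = |(0 11 10 3 12 4 15 16 18 1 7 13 8)| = 13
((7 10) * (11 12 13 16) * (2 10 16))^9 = ((2 10 7 16 11 12 13))^9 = (2 7 11 13 10 16 12)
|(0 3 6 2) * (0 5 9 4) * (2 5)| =6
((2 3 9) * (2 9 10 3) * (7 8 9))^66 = ((3 10)(7 8 9))^66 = (10)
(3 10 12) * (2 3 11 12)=(2 3 10)(11 12)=[0, 1, 3, 10, 4, 5, 6, 7, 8, 9, 2, 12, 11]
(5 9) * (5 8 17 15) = (5 9 8 17 15) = [0, 1, 2, 3, 4, 9, 6, 7, 17, 8, 10, 11, 12, 13, 14, 5, 16, 15]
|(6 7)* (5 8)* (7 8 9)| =5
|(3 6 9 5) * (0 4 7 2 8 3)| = |(0 4 7 2 8 3 6 9 5)| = 9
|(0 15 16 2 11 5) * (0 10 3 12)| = 9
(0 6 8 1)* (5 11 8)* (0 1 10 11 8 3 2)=[6, 1, 0, 2, 4, 8, 5, 7, 10, 9, 11, 3]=(0 6 5 8 10 11 3 2)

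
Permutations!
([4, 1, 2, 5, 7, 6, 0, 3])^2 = (0 7 5)(3 6 4)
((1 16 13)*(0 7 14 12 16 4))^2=((0 7 14 12 16 13 1 4))^2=(0 14 16 1)(4 7 12 13)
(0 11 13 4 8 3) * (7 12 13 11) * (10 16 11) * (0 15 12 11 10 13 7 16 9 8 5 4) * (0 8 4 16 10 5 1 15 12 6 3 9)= (0 10)(1 15 6 3 12 7 11 13 8 9 4)(5 16)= [10, 15, 2, 12, 1, 16, 3, 11, 9, 4, 0, 13, 7, 8, 14, 6, 5]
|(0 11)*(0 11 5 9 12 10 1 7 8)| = |(0 5 9 12 10 1 7 8)| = 8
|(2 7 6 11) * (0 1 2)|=|(0 1 2 7 6 11)|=6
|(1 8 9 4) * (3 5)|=|(1 8 9 4)(3 5)|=4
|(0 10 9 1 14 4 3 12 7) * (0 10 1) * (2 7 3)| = 8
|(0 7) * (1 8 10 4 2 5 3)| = 14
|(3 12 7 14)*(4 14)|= 5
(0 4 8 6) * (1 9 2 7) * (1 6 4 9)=[9, 1, 7, 3, 8, 5, 0, 6, 4, 2]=(0 9 2 7 6)(4 8)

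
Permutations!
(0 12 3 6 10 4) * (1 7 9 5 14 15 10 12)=(0 1 7 9 5 14 15 10 4)(3 6 12)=[1, 7, 2, 6, 0, 14, 12, 9, 8, 5, 4, 11, 3, 13, 15, 10]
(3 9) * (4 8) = (3 9)(4 8) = [0, 1, 2, 9, 8, 5, 6, 7, 4, 3]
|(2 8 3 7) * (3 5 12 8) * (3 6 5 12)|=|(2 6 5 3 7)(8 12)|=10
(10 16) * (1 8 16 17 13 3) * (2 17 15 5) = (1 8 16 10 15 5 2 17 13 3) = [0, 8, 17, 1, 4, 2, 6, 7, 16, 9, 15, 11, 12, 3, 14, 5, 10, 13]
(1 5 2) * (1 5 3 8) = (1 3 8)(2 5) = [0, 3, 5, 8, 4, 2, 6, 7, 1]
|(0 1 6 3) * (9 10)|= |(0 1 6 3)(9 10)|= 4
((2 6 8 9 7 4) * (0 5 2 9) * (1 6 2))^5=((0 5 1 6 8)(4 9 7))^5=(4 7 9)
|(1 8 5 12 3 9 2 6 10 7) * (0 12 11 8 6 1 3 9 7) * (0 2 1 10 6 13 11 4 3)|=22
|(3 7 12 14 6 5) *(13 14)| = |(3 7 12 13 14 6 5)| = 7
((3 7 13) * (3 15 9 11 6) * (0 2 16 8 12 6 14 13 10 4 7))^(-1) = (0 3 6 12 8 16 2)(4 10 7)(9 15 13 14 11)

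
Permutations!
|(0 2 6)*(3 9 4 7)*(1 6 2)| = 12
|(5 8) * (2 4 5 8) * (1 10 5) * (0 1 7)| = 7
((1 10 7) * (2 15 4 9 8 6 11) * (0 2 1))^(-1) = ((0 2 15 4 9 8 6 11 1 10 7))^(-1) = (0 7 10 1 11 6 8 9 4 15 2)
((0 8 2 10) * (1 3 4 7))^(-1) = (0 10 2 8)(1 7 4 3)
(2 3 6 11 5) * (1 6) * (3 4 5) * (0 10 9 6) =(0 10 9 6 11 3 1)(2 4 5) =[10, 0, 4, 1, 5, 2, 11, 7, 8, 6, 9, 3]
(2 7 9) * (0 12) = [12, 1, 7, 3, 4, 5, 6, 9, 8, 2, 10, 11, 0] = (0 12)(2 7 9)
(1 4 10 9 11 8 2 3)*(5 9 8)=(1 4 10 8 2 3)(5 9 11)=[0, 4, 3, 1, 10, 9, 6, 7, 2, 11, 8, 5]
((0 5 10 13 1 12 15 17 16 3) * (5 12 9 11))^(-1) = ((0 12 15 17 16 3)(1 9 11 5 10 13))^(-1) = (0 3 16 17 15 12)(1 13 10 5 11 9)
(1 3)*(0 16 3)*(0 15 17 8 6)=[16, 15, 2, 1, 4, 5, 0, 7, 6, 9, 10, 11, 12, 13, 14, 17, 3, 8]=(0 16 3 1 15 17 8 6)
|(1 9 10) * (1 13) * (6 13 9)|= 6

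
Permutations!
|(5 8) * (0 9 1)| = 6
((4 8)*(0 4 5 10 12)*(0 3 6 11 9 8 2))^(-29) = (0 4 2)(3 9 10 6 8 12 11 5) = ((0 4 2)(3 6 11 9 8 5 10 12))^(-29)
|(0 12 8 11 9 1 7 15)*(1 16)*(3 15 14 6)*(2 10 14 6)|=33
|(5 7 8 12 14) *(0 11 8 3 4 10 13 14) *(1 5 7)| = 12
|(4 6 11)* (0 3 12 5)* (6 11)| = 4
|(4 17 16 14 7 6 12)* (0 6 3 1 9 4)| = 24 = |(0 6 12)(1 9 4 17 16 14 7 3)|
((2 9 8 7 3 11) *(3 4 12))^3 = ((2 9 8 7 4 12 3 11))^3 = (2 7 3 9 4 11 8 12)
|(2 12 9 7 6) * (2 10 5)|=|(2 12 9 7 6 10 5)|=7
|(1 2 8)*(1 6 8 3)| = 6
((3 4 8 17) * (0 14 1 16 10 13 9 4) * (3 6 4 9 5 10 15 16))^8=(17)(5 13 10)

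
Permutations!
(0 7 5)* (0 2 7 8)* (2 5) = (0 8)(2 7) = [8, 1, 7, 3, 4, 5, 6, 2, 0]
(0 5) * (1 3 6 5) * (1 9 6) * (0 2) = (0 9 6 5 2)(1 3) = [9, 3, 0, 1, 4, 2, 5, 7, 8, 6]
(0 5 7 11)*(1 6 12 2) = (0 5 7 11)(1 6 12 2) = [5, 6, 1, 3, 4, 7, 12, 11, 8, 9, 10, 0, 2]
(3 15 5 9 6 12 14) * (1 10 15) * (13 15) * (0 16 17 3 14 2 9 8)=(0 16 17 3 1 10 13 15 5 8)(2 9 6 12)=[16, 10, 9, 1, 4, 8, 12, 7, 0, 6, 13, 11, 2, 15, 14, 5, 17, 3]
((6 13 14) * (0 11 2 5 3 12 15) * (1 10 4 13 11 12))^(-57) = ((0 12 15)(1 10 4 13 14 6 11 2 5 3))^(-57) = (15)(1 13 11 3 4 6 5 10 14 2)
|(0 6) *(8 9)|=|(0 6)(8 9)|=2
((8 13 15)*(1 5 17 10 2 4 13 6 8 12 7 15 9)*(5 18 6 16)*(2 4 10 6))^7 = ((1 18 2 10 4 13 9)(5 17 6 8 16)(7 15 12))^7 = (18)(5 6 16 17 8)(7 15 12)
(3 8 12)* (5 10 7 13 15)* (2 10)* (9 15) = [0, 1, 10, 8, 4, 2, 6, 13, 12, 15, 7, 11, 3, 9, 14, 5] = (2 10 7 13 9 15 5)(3 8 12)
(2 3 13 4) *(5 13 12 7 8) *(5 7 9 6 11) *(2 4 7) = (2 3 12 9 6 11 5 13 7 8) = [0, 1, 3, 12, 4, 13, 11, 8, 2, 6, 10, 5, 9, 7]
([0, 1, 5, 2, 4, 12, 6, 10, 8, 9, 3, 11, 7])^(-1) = [0, 1, 3, 10, 4, 2, 6, 12, 8, 9, 7, 11, 5]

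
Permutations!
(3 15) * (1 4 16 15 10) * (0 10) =[10, 4, 2, 0, 16, 5, 6, 7, 8, 9, 1, 11, 12, 13, 14, 3, 15] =(0 10 1 4 16 15 3)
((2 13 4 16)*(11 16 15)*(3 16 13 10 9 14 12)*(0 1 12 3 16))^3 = (0 16 9)(1 2 14)(3 12 10)(4 13 11 15)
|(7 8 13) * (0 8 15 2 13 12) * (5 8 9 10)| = |(0 9 10 5 8 12)(2 13 7 15)| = 12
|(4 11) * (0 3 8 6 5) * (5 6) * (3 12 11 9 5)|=6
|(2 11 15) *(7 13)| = |(2 11 15)(7 13)| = 6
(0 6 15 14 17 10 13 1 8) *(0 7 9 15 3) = (0 6 3)(1 8 7 9 15 14 17 10 13) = [6, 8, 2, 0, 4, 5, 3, 9, 7, 15, 13, 11, 12, 1, 17, 14, 16, 10]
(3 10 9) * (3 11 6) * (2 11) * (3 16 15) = [0, 1, 11, 10, 4, 5, 16, 7, 8, 2, 9, 6, 12, 13, 14, 3, 15] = (2 11 6 16 15 3 10 9)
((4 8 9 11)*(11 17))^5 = (17)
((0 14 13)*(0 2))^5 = (0 14 13 2)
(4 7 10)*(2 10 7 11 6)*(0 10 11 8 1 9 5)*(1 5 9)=(0 10 4 8 5)(2 11 6)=[10, 1, 11, 3, 8, 0, 2, 7, 5, 9, 4, 6]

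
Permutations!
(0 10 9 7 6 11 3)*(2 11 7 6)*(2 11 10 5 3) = (0 5 3)(2 10 9 6 7 11) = [5, 1, 10, 0, 4, 3, 7, 11, 8, 6, 9, 2]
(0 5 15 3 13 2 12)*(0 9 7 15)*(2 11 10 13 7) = (0 5)(2 12 9)(3 7 15)(10 13 11) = [5, 1, 12, 7, 4, 0, 6, 15, 8, 2, 13, 10, 9, 11, 14, 3]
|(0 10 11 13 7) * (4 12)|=10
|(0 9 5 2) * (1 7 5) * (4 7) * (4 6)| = 8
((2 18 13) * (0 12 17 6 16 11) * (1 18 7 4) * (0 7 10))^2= ((0 12 17 6 16 11 7 4 1 18 13 2 10))^2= (0 17 16 7 1 13 10 12 6 11 4 18 2)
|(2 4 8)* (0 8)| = 4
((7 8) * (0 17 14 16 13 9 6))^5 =(0 9 16 17 6 13 14)(7 8)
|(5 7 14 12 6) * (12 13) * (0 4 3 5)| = 9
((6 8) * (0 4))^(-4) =((0 4)(6 8))^(-4) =(8)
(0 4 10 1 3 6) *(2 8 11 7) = (0 4 10 1 3 6)(2 8 11 7) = [4, 3, 8, 6, 10, 5, 0, 2, 11, 9, 1, 7]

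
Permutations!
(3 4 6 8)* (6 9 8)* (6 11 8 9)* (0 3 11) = [3, 1, 2, 4, 6, 5, 0, 7, 11, 9, 10, 8] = (0 3 4 6)(8 11)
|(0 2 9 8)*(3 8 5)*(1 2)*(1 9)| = |(0 9 5 3 8)(1 2)| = 10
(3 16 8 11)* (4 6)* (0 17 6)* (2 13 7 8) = (0 17 6 4)(2 13 7 8 11 3 16) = [17, 1, 13, 16, 0, 5, 4, 8, 11, 9, 10, 3, 12, 7, 14, 15, 2, 6]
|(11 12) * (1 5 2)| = 6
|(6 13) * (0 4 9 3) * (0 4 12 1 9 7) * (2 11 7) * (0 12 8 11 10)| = |(0 8 11 7 12 1 9 3 4 2 10)(6 13)| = 22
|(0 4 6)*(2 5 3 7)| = |(0 4 6)(2 5 3 7)| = 12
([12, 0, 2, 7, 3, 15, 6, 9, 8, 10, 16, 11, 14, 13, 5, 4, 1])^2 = [14, 12, 2, 9, 7, 4, 6, 10, 8, 16, 1, 11, 5, 13, 15, 3, 0]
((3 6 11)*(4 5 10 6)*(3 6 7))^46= (11)(3 4 5 10 7)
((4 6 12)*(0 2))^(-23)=(0 2)(4 6 12)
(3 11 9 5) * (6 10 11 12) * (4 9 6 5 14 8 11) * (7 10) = (3 12 5)(4 9 14 8 11 6 7 10) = [0, 1, 2, 12, 9, 3, 7, 10, 11, 14, 4, 6, 5, 13, 8]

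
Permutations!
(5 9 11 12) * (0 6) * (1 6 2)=[2, 6, 1, 3, 4, 9, 0, 7, 8, 11, 10, 12, 5]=(0 2 1 6)(5 9 11 12)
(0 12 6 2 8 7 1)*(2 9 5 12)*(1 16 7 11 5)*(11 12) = (0 2 8 12 6 9 1)(5 11)(7 16) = [2, 0, 8, 3, 4, 11, 9, 16, 12, 1, 10, 5, 6, 13, 14, 15, 7]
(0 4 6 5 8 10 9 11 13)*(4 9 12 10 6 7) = [9, 1, 2, 3, 7, 8, 5, 4, 6, 11, 12, 13, 10, 0] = (0 9 11 13)(4 7)(5 8 6)(10 12)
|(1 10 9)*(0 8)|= |(0 8)(1 10 9)|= 6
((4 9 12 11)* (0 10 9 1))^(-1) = (0 1 4 11 12 9 10)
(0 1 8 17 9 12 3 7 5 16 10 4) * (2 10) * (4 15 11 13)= (0 1 8 17 9 12 3 7 5 16 2 10 15 11 13 4)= [1, 8, 10, 7, 0, 16, 6, 5, 17, 12, 15, 13, 3, 4, 14, 11, 2, 9]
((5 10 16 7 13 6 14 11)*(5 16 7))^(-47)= (5 10 7 13 6 14 11 16)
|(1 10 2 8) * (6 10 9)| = |(1 9 6 10 2 8)| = 6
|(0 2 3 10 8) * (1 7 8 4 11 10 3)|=|(0 2 1 7 8)(4 11 10)|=15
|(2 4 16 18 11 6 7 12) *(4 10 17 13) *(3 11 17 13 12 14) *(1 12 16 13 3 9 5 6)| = 30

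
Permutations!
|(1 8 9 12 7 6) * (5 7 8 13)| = 15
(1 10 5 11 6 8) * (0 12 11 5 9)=(0 12 11 6 8 1 10 9)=[12, 10, 2, 3, 4, 5, 8, 7, 1, 0, 9, 6, 11]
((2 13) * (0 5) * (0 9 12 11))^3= ((0 5 9 12 11)(2 13))^3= (0 12 5 11 9)(2 13)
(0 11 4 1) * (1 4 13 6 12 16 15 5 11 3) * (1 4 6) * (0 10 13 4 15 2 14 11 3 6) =(0 6 12 16 2 14 11 4)(1 10 13)(3 15 5) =[6, 10, 14, 15, 0, 3, 12, 7, 8, 9, 13, 4, 16, 1, 11, 5, 2]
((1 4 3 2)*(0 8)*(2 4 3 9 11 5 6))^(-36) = ((0 8)(1 3 4 9 11 5 6 2))^(-36) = (1 11)(2 9)(3 5)(4 6)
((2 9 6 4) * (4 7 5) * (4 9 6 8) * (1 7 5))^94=(2 8 5)(4 9 6)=((1 7)(2 6 5 9 8 4))^94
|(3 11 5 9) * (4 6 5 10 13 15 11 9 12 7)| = 20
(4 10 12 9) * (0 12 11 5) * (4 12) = (0 4 10 11 5)(9 12) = [4, 1, 2, 3, 10, 0, 6, 7, 8, 12, 11, 5, 9]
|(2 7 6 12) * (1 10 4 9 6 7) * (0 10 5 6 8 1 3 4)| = 18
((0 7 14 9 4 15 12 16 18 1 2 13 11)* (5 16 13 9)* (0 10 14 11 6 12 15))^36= (18)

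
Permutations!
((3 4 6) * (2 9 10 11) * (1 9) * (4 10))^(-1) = ((1 9 4 6 3 10 11 2))^(-1) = (1 2 11 10 3 6 4 9)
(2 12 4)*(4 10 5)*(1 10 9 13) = [0, 10, 12, 3, 2, 4, 6, 7, 8, 13, 5, 11, 9, 1] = (1 10 5 4 2 12 9 13)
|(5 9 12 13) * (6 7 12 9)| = 5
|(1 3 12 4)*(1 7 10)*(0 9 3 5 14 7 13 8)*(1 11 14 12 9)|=28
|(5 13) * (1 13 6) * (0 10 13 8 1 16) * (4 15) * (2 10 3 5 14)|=20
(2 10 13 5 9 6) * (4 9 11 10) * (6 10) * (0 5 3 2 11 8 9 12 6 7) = (0 5 8 9 10 13 3 2 4 12 6 11 7) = [5, 1, 4, 2, 12, 8, 11, 0, 9, 10, 13, 7, 6, 3]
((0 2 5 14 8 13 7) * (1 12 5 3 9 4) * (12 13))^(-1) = ((0 2 3 9 4 1 13 7)(5 14 8 12))^(-1) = (0 7 13 1 4 9 3 2)(5 12 8 14)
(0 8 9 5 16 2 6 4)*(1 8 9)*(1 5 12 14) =(0 9 12 14 1 8 5 16 2 6 4) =[9, 8, 6, 3, 0, 16, 4, 7, 5, 12, 10, 11, 14, 13, 1, 15, 2]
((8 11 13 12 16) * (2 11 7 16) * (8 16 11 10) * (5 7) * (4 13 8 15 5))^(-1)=((16)(2 10 15 5 7 11 8 4 13 12))^(-1)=(16)(2 12 13 4 8 11 7 5 15 10)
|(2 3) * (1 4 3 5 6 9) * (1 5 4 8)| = |(1 8)(2 4 3)(5 6 9)| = 6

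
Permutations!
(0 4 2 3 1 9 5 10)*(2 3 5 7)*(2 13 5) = (0 4 3 1 9 7 13 5 10) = [4, 9, 2, 1, 3, 10, 6, 13, 8, 7, 0, 11, 12, 5]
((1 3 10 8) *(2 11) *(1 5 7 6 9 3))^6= ((2 11)(3 10 8 5 7 6 9))^6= (11)(3 9 6 7 5 8 10)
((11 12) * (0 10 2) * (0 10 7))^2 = ((0 7)(2 10)(11 12))^2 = (12)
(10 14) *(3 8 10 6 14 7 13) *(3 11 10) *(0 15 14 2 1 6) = (0 15 14)(1 6 2)(3 8)(7 13 11 10) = [15, 6, 1, 8, 4, 5, 2, 13, 3, 9, 7, 10, 12, 11, 0, 14]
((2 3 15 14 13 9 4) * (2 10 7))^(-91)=(2 7 10 4 9 13 14 15 3)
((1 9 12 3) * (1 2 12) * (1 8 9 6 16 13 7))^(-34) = (1 6 16 13 7)(2 3 12)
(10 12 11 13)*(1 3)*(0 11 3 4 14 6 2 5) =(0 11 13 10 12 3 1 4 14 6 2 5) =[11, 4, 5, 1, 14, 0, 2, 7, 8, 9, 12, 13, 3, 10, 6]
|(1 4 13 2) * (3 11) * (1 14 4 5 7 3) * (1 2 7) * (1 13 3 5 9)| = |(1 9)(2 14 4 3 11)(5 13 7)| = 30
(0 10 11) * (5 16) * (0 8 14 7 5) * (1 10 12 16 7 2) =[12, 10, 1, 3, 4, 7, 6, 5, 14, 9, 11, 8, 16, 13, 2, 15, 0] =(0 12 16)(1 10 11 8 14 2)(5 7)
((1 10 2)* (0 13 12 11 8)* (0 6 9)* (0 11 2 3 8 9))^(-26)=(0 13 12 2 1 10 3 8 6)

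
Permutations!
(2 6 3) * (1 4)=(1 4)(2 6 3)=[0, 4, 6, 2, 1, 5, 3]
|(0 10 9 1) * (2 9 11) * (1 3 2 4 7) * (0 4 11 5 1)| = 6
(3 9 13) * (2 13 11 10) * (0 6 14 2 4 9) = [6, 1, 13, 0, 9, 5, 14, 7, 8, 11, 4, 10, 12, 3, 2] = (0 6 14 2 13 3)(4 9 11 10)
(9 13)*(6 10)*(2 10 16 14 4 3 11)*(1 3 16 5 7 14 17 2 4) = (1 3 11 4 16 17 2 10 6 5 7 14)(9 13) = [0, 3, 10, 11, 16, 7, 5, 14, 8, 13, 6, 4, 12, 9, 1, 15, 17, 2]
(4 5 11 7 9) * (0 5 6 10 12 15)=(0 5 11 7 9 4 6 10 12 15)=[5, 1, 2, 3, 6, 11, 10, 9, 8, 4, 12, 7, 15, 13, 14, 0]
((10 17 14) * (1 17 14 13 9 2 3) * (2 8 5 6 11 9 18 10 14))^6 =(1 3 2 10 18 13 17)(5 6 11 9 8)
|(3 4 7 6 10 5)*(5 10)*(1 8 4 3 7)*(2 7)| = |(10)(1 8 4)(2 7 6 5)| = 12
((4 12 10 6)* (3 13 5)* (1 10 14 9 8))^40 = (14)(3 13 5)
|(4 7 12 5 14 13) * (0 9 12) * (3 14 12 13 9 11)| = |(0 11 3 14 9 13 4 7)(5 12)| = 8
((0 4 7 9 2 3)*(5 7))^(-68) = ((0 4 5 7 9 2 3))^(-68) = (0 5 9 3 4 7 2)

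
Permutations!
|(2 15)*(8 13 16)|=6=|(2 15)(8 13 16)|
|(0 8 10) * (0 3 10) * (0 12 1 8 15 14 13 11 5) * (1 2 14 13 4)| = |(0 15 13 11 5)(1 8 12 2 14 4)(3 10)| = 30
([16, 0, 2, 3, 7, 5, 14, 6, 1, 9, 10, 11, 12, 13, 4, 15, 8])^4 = (16)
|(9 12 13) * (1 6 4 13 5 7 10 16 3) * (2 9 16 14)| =42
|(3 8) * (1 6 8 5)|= |(1 6 8 3 5)|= 5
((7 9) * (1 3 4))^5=((1 3 4)(7 9))^5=(1 4 3)(7 9)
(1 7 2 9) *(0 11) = [11, 7, 9, 3, 4, 5, 6, 2, 8, 1, 10, 0] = (0 11)(1 7 2 9)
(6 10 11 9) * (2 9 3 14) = (2 9 6 10 11 3 14) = [0, 1, 9, 14, 4, 5, 10, 7, 8, 6, 11, 3, 12, 13, 2]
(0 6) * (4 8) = (0 6)(4 8) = [6, 1, 2, 3, 8, 5, 0, 7, 4]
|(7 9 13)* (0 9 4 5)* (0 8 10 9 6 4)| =9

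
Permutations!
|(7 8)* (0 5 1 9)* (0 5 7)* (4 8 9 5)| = 10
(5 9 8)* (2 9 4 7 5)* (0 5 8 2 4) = (0 5)(2 9)(4 7 8) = [5, 1, 9, 3, 7, 0, 6, 8, 4, 2]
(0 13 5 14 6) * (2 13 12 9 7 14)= (0 12 9 7 14 6)(2 13 5)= [12, 1, 13, 3, 4, 2, 0, 14, 8, 7, 10, 11, 9, 5, 6]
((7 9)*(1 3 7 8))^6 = (1 3 7 9 8) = ((1 3 7 9 8))^6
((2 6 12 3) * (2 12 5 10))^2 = ((2 6 5 10)(3 12))^2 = (12)(2 5)(6 10)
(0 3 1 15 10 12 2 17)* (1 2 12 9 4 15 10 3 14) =[14, 10, 17, 2, 15, 5, 6, 7, 8, 4, 9, 11, 12, 13, 1, 3, 16, 0] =(0 14 1 10 9 4 15 3 2 17)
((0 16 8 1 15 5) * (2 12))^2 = ((0 16 8 1 15 5)(2 12))^2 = (0 8 15)(1 5 16)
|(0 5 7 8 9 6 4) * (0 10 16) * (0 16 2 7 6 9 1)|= |(16)(0 5 6 4 10 2 7 8 1)|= 9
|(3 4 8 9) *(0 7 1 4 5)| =|(0 7 1 4 8 9 3 5)| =8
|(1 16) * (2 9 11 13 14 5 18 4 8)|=18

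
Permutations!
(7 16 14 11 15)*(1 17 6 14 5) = (1 17 6 14 11 15 7 16 5) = [0, 17, 2, 3, 4, 1, 14, 16, 8, 9, 10, 15, 12, 13, 11, 7, 5, 6]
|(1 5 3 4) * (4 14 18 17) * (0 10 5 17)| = |(0 10 5 3 14 18)(1 17 4)| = 6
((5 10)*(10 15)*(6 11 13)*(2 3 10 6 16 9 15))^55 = ((2 3 10 5)(6 11 13 16 9 15))^55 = (2 5 10 3)(6 11 13 16 9 15)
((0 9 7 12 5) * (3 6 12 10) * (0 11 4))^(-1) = ((0 9 7 10 3 6 12 5 11 4))^(-1) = (0 4 11 5 12 6 3 10 7 9)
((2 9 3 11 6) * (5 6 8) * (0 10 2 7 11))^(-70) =((0 10 2 9 3)(5 6 7 11 8))^(-70) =(11)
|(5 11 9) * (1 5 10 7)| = 6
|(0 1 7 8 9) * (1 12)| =6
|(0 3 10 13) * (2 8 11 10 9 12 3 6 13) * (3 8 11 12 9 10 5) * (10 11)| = 6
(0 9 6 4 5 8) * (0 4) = (0 9 6)(4 5 8) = [9, 1, 2, 3, 5, 8, 0, 7, 4, 6]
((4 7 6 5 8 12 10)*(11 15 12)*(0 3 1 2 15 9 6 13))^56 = (0 10 1 7 15)(2 13 12 3 4)(5 8 11 9 6)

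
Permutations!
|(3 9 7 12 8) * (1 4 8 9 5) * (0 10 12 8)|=|(0 10 12 9 7 8 3 5 1 4)|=10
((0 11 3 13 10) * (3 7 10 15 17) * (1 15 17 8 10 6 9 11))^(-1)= (0 10 8 15 1)(3 17 13)(6 7 11 9)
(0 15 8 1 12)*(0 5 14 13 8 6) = (0 15 6)(1 12 5 14 13 8) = [15, 12, 2, 3, 4, 14, 0, 7, 1, 9, 10, 11, 5, 8, 13, 6]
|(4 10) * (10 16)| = |(4 16 10)| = 3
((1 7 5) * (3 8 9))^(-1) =((1 7 5)(3 8 9))^(-1) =(1 5 7)(3 9 8)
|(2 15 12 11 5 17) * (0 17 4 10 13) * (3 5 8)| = 12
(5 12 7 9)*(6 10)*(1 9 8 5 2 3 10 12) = [0, 9, 3, 10, 4, 1, 12, 8, 5, 2, 6, 11, 7] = (1 9 2 3 10 6 12 7 8 5)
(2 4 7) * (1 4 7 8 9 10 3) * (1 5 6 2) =(1 4 8 9 10 3 5 6 2 7) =[0, 4, 7, 5, 8, 6, 2, 1, 9, 10, 3]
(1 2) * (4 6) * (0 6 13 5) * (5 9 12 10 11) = (0 6 4 13 9 12 10 11 5)(1 2) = [6, 2, 1, 3, 13, 0, 4, 7, 8, 12, 11, 5, 10, 9]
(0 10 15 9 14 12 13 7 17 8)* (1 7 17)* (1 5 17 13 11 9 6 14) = (0 10 15 6 14 12 11 9 1 7 5 17 8) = [10, 7, 2, 3, 4, 17, 14, 5, 0, 1, 15, 9, 11, 13, 12, 6, 16, 8]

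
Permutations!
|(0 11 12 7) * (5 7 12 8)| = 5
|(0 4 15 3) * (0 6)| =5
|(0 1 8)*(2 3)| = |(0 1 8)(2 3)| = 6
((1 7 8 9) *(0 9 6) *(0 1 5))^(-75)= ((0 9 5)(1 7 8 6))^(-75)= (9)(1 7 8 6)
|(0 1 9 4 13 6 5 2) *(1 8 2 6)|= |(0 8 2)(1 9 4 13)(5 6)|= 12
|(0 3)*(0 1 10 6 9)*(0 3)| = 5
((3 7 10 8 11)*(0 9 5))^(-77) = (0 9 5)(3 8 7 11 10)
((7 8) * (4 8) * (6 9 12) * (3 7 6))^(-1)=((3 7 4 8 6 9 12))^(-1)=(3 12 9 6 8 4 7)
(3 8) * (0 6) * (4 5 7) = (0 6)(3 8)(4 5 7) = [6, 1, 2, 8, 5, 7, 0, 4, 3]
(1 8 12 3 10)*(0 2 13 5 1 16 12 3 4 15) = [2, 8, 13, 10, 15, 1, 6, 7, 3, 9, 16, 11, 4, 5, 14, 0, 12] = (0 2 13 5 1 8 3 10 16 12 4 15)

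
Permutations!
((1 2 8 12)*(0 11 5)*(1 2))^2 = (0 5 11)(2 12 8)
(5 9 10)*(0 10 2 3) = (0 10 5 9 2 3) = [10, 1, 3, 0, 4, 9, 6, 7, 8, 2, 5]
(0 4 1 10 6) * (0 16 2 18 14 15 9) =(0 4 1 10 6 16 2 18 14 15 9) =[4, 10, 18, 3, 1, 5, 16, 7, 8, 0, 6, 11, 12, 13, 15, 9, 2, 17, 14]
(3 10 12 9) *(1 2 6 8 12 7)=(1 2 6 8 12 9 3 10 7)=[0, 2, 6, 10, 4, 5, 8, 1, 12, 3, 7, 11, 9]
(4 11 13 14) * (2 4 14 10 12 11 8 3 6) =(14)(2 4 8 3 6)(10 12 11 13) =[0, 1, 4, 6, 8, 5, 2, 7, 3, 9, 12, 13, 11, 10, 14]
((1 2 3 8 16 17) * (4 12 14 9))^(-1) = ((1 2 3 8 16 17)(4 12 14 9))^(-1) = (1 17 16 8 3 2)(4 9 14 12)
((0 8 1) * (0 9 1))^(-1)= ((0 8)(1 9))^(-1)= (0 8)(1 9)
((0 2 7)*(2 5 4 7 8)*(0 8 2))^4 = (0 8 7 4 5)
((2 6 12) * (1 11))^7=((1 11)(2 6 12))^7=(1 11)(2 6 12)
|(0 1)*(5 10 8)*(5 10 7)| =|(0 1)(5 7)(8 10)| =2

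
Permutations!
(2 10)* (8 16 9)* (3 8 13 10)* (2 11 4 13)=(2 3 8 16 9)(4 13 10 11)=[0, 1, 3, 8, 13, 5, 6, 7, 16, 2, 11, 4, 12, 10, 14, 15, 9]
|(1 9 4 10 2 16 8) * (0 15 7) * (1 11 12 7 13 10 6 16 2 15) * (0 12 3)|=|(0 1 9 4 6 16 8 11 3)(7 12)(10 15 13)|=18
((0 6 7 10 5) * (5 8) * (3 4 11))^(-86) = ((0 6 7 10 8 5)(3 4 11))^(-86) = (0 8 7)(3 4 11)(5 10 6)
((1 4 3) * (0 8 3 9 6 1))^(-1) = (0 3 8)(1 6 9 4)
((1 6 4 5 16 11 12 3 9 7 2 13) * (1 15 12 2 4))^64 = ((1 6)(2 13 15 12 3 9 7 4 5 16 11))^64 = (2 16 4 9 12 13 11 5 7 3 15)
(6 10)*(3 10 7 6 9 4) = (3 10 9 4)(6 7) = [0, 1, 2, 10, 3, 5, 7, 6, 8, 4, 9]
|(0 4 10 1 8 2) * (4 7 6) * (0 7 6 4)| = 6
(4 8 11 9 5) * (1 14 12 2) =(1 14 12 2)(4 8 11 9 5) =[0, 14, 1, 3, 8, 4, 6, 7, 11, 5, 10, 9, 2, 13, 12]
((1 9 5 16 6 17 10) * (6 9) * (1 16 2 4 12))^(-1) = ((1 6 17 10 16 9 5 2 4 12))^(-1) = (1 12 4 2 5 9 16 10 17 6)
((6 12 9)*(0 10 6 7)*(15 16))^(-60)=((0 10 6 12 9 7)(15 16))^(-60)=(16)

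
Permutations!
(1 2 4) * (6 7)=(1 2 4)(6 7)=[0, 2, 4, 3, 1, 5, 7, 6]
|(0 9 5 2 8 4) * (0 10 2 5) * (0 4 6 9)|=|(2 8 6 9 4 10)|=6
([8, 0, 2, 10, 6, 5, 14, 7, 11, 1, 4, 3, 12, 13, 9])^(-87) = (0 3 6 1 11 4 9 8 10 14)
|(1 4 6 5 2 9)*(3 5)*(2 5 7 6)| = 12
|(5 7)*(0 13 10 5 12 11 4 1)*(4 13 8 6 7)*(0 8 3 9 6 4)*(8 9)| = 13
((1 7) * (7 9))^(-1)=(1 7 9)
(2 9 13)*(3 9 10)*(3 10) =[0, 1, 3, 9, 4, 5, 6, 7, 8, 13, 10, 11, 12, 2] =(2 3 9 13)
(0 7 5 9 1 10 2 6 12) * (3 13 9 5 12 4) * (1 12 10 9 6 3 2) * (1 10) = [7, 9, 3, 13, 2, 5, 4, 1, 8, 12, 10, 11, 0, 6] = (0 7 1 9 12)(2 3 13 6 4)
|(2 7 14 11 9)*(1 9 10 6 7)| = 15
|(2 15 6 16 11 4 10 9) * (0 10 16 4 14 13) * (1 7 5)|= 33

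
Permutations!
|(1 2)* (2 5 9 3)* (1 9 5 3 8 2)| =|(1 3)(2 9 8)| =6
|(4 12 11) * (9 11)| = 4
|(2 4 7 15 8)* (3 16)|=|(2 4 7 15 8)(3 16)|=10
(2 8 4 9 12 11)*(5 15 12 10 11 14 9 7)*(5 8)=[0, 1, 5, 3, 7, 15, 6, 8, 4, 10, 11, 2, 14, 13, 9, 12]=(2 5 15 12 14 9 10 11)(4 7 8)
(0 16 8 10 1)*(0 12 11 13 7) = (0 16 8 10 1 12 11 13 7) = [16, 12, 2, 3, 4, 5, 6, 0, 10, 9, 1, 13, 11, 7, 14, 15, 8]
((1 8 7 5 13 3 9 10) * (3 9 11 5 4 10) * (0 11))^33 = (0 13)(1 4 8 10 7)(3 5)(9 11)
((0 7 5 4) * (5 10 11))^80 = ((0 7 10 11 5 4))^80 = (0 10 5)(4 7 11)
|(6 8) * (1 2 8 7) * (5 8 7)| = 3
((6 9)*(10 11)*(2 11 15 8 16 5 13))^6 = ((2 11 10 15 8 16 5 13)(6 9))^6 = (2 5 8 10)(11 13 16 15)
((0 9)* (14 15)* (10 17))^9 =(0 9)(10 17)(14 15)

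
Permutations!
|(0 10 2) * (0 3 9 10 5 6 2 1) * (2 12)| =9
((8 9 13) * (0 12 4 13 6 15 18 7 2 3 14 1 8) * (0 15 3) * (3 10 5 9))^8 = (18)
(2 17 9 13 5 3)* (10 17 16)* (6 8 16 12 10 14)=[0, 1, 12, 2, 4, 3, 8, 7, 16, 13, 17, 11, 10, 5, 6, 15, 14, 9]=(2 12 10 17 9 13 5 3)(6 8 16 14)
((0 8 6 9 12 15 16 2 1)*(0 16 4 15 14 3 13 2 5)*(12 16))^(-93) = (0 9)(1 3)(2 14)(4 15)(5 6)(8 16)(12 13)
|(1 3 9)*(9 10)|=4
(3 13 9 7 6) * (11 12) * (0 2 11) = [2, 1, 11, 13, 4, 5, 3, 6, 8, 7, 10, 12, 0, 9] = (0 2 11 12)(3 13 9 7 6)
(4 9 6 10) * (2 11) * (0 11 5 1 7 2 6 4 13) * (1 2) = (0 11 6 10 13)(1 7)(2 5)(4 9) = [11, 7, 5, 3, 9, 2, 10, 1, 8, 4, 13, 6, 12, 0]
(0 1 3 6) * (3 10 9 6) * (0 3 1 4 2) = (0 4 2)(1 10 9 6 3) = [4, 10, 0, 1, 2, 5, 3, 7, 8, 6, 9]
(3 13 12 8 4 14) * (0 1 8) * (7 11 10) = (0 1 8 4 14 3 13 12)(7 11 10) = [1, 8, 2, 13, 14, 5, 6, 11, 4, 9, 7, 10, 0, 12, 3]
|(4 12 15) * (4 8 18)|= |(4 12 15 8 18)|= 5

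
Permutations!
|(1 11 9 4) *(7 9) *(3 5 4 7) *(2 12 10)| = |(1 11 3 5 4)(2 12 10)(7 9)| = 30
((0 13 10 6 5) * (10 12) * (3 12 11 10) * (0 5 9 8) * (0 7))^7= ((0 13 11 10 6 9 8 7)(3 12))^7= (0 7 8 9 6 10 11 13)(3 12)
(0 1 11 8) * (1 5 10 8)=(0 5 10 8)(1 11)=[5, 11, 2, 3, 4, 10, 6, 7, 0, 9, 8, 1]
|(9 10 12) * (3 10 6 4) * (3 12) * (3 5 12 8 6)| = |(3 10 5 12 9)(4 8 6)| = 15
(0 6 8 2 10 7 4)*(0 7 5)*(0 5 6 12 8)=[12, 1, 10, 3, 7, 5, 0, 4, 2, 9, 6, 11, 8]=(0 12 8 2 10 6)(4 7)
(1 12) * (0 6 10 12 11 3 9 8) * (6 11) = (0 11 3 9 8)(1 6 10 12) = [11, 6, 2, 9, 4, 5, 10, 7, 0, 8, 12, 3, 1]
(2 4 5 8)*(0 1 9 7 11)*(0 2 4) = (0 1 9 7 11 2)(4 5 8) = [1, 9, 0, 3, 5, 8, 6, 11, 4, 7, 10, 2]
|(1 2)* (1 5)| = 3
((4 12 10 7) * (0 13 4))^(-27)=(0 12)(4 7)(10 13)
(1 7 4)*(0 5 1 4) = (0 5 1 7) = [5, 7, 2, 3, 4, 1, 6, 0]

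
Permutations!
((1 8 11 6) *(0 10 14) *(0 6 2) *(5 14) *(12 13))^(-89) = ((0 10 5 14 6 1 8 11 2)(12 13))^(-89) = (0 10 5 14 6 1 8 11 2)(12 13)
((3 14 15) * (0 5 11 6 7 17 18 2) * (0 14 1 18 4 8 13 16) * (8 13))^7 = (0 13 17 6 5 16 4 7 11)(1 18 2 14 15 3)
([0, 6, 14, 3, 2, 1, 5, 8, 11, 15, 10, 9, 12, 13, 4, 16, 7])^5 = (1 5 6)(2 4 14)(7 16 15 9 11 8)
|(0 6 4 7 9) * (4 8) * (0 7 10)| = |(0 6 8 4 10)(7 9)| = 10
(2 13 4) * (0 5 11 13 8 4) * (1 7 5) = (0 1 7 5 11 13)(2 8 4) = [1, 7, 8, 3, 2, 11, 6, 5, 4, 9, 10, 13, 12, 0]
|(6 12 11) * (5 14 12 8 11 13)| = 12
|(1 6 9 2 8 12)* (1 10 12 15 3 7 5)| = 18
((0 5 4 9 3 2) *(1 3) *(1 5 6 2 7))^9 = ((0 6 2)(1 3 7)(4 9 5))^9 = (9)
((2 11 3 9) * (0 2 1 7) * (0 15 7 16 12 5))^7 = ((0 2 11 3 9 1 16 12 5)(7 15))^7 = (0 12 1 3 2 5 16 9 11)(7 15)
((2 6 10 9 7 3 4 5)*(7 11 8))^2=(2 10 11 7 4)(3 5 6 9 8)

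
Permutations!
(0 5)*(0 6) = (0 5 6) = [5, 1, 2, 3, 4, 6, 0]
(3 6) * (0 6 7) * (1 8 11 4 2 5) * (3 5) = (0 6 5 1 8 11 4 2 3 7) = [6, 8, 3, 7, 2, 1, 5, 0, 11, 9, 10, 4]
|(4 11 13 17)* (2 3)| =|(2 3)(4 11 13 17)| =4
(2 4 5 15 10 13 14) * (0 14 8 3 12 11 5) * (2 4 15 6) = (0 14 4)(2 15 10 13 8 3 12 11 5 6) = [14, 1, 15, 12, 0, 6, 2, 7, 3, 9, 13, 5, 11, 8, 4, 10]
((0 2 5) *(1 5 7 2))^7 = (0 1 5)(2 7)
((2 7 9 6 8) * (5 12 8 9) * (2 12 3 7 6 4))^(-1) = (2 4 9 6)(3 5 7)(8 12)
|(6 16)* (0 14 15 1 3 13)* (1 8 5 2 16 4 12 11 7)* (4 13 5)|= |(0 14 15 8 4 12 11 7 1 3 5 2 16 6 13)|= 15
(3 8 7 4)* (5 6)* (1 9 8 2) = (1 9 8 7 4 3 2)(5 6) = [0, 9, 1, 2, 3, 6, 5, 4, 7, 8]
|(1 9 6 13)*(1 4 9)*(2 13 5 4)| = 4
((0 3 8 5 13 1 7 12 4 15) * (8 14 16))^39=(0 16 13 12)(1 4 3 8)(5 7 15 14)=((0 3 14 16 8 5 13 1 7 12 4 15))^39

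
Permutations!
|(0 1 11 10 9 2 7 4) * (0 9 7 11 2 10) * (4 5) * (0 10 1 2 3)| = 10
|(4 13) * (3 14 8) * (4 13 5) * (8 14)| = |(14)(3 8)(4 5)| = 2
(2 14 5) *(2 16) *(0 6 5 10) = [6, 1, 14, 3, 4, 16, 5, 7, 8, 9, 0, 11, 12, 13, 10, 15, 2] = (0 6 5 16 2 14 10)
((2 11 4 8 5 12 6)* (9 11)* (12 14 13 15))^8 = (2 15 5 11 6 13 8 9 12 14 4)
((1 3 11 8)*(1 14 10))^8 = ((1 3 11 8 14 10))^8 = (1 11 14)(3 8 10)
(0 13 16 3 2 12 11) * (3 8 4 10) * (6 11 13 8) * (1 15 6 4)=[8, 15, 12, 2, 10, 5, 11, 7, 1, 9, 3, 0, 13, 16, 14, 6, 4]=(0 8 1 15 6 11)(2 12 13 16 4 10 3)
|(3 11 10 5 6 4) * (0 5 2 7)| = |(0 5 6 4 3 11 10 2 7)| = 9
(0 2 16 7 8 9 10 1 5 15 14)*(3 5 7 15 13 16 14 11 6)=(0 2 14)(1 7 8 9 10)(3 5 13 16 15 11 6)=[2, 7, 14, 5, 4, 13, 3, 8, 9, 10, 1, 6, 12, 16, 0, 11, 15]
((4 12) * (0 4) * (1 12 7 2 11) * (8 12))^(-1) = (0 12 8 1 11 2 7 4)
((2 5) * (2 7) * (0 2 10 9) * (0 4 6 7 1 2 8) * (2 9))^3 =((0 8)(1 9 4 6 7 10 2 5))^3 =(0 8)(1 6 2 9 7 5 4 10)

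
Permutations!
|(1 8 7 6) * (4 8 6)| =|(1 6)(4 8 7)| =6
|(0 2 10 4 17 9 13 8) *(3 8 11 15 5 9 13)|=12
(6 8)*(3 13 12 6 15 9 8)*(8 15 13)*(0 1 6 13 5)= (0 1 6 3 8 5)(9 15)(12 13)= [1, 6, 2, 8, 4, 0, 3, 7, 5, 15, 10, 11, 13, 12, 14, 9]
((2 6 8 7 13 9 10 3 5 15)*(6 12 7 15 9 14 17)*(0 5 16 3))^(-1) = ((0 5 9 10)(2 12 7 13 14 17 6 8 15)(3 16))^(-1) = (0 10 9 5)(2 15 8 6 17 14 13 7 12)(3 16)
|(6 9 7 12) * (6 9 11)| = |(6 11)(7 12 9)| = 6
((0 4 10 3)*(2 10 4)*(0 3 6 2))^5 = ((2 10 6))^5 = (2 6 10)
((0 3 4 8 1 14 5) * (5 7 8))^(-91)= (0 3 4 5)(1 14 7 8)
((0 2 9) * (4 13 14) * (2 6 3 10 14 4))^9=((0 6 3 10 14 2 9)(4 13))^9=(0 3 14 9 6 10 2)(4 13)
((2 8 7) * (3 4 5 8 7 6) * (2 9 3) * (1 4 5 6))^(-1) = ((1 4 6 2 7 9 3 5 8))^(-1) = (1 8 5 3 9 7 2 6 4)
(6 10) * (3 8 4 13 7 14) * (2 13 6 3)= (2 13 7 14)(3 8 4 6 10)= [0, 1, 13, 8, 6, 5, 10, 14, 4, 9, 3, 11, 12, 7, 2]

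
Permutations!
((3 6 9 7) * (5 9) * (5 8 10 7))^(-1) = (3 7 10 8 6)(5 9)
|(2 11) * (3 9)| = 2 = |(2 11)(3 9)|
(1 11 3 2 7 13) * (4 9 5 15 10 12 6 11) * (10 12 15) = (1 4 9 5 10 15 12 6 11 3 2 7 13) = [0, 4, 7, 2, 9, 10, 11, 13, 8, 5, 15, 3, 6, 1, 14, 12]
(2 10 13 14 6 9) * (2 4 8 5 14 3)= (2 10 13 3)(4 8 5 14 6 9)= [0, 1, 10, 2, 8, 14, 9, 7, 5, 4, 13, 11, 12, 3, 6]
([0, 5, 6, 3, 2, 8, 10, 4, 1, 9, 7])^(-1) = [0, 8, 4, 3, 7, 1, 2, 10, 5, 9, 6]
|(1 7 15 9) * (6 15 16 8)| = 7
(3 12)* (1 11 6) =(1 11 6)(3 12) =[0, 11, 2, 12, 4, 5, 1, 7, 8, 9, 10, 6, 3]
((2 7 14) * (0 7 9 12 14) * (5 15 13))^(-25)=(0 7)(2 14 12 9)(5 13 15)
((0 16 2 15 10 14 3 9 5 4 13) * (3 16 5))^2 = (0 4)(2 10 16 15 14)(5 13)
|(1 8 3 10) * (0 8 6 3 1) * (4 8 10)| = 10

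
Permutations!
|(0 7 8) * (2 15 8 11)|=6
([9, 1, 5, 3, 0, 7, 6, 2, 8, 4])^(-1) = (0 4 9)(2 7 5)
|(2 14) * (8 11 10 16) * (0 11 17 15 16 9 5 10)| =12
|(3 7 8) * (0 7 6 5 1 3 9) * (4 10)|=4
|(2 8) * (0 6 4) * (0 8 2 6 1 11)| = 3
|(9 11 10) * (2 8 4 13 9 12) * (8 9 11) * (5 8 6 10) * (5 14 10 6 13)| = 21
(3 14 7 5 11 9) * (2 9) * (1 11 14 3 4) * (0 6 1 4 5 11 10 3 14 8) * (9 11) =(0 6 1 10 3 14 7 9 5 8)(2 11) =[6, 10, 11, 14, 4, 8, 1, 9, 0, 5, 3, 2, 12, 13, 7]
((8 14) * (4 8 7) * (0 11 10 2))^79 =(0 2 10 11)(4 7 14 8)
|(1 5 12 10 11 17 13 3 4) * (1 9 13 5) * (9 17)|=|(3 4 17 5 12 10 11 9 13)|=9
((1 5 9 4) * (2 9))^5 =((1 5 2 9 4))^5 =(9)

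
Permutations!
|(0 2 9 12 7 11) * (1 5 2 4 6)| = |(0 4 6 1 5 2 9 12 7 11)| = 10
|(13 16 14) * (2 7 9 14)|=6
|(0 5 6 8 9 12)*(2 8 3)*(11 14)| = |(0 5 6 3 2 8 9 12)(11 14)| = 8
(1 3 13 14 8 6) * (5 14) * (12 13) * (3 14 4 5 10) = (1 14 8 6)(3 12 13 10)(4 5) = [0, 14, 2, 12, 5, 4, 1, 7, 6, 9, 3, 11, 13, 10, 8]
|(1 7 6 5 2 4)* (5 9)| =|(1 7 6 9 5 2 4)| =7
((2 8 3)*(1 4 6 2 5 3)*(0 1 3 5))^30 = (0 4 2 3 1 6 8)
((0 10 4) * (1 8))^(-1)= (0 4 10)(1 8)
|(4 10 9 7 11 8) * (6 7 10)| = 10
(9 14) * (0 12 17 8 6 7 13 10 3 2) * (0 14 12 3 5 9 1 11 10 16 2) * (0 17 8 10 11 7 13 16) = (0 3 17 10 5 9 12 8 6 13)(1 7 16 2 14) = [3, 7, 14, 17, 4, 9, 13, 16, 6, 12, 5, 11, 8, 0, 1, 15, 2, 10]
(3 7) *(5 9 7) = (3 5 9 7) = [0, 1, 2, 5, 4, 9, 6, 3, 8, 7]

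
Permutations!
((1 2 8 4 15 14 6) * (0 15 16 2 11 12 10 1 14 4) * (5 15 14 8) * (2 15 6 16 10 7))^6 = (0 1 6 4 2 16 12)(5 15 7 14 11 8 10)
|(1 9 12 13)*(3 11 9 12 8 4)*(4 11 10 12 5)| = 21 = |(1 5 4 3 10 12 13)(8 11 9)|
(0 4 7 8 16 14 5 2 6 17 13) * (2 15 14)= [4, 1, 6, 3, 7, 15, 17, 8, 16, 9, 10, 11, 12, 0, 5, 14, 2, 13]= (0 4 7 8 16 2 6 17 13)(5 15 14)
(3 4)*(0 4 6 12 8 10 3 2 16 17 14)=(0 4 2 16 17 14)(3 6 12 8 10)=[4, 1, 16, 6, 2, 5, 12, 7, 10, 9, 3, 11, 8, 13, 0, 15, 17, 14]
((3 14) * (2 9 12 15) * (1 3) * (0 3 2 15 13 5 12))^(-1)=((15)(0 3 14 1 2 9)(5 12 13))^(-1)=(15)(0 9 2 1 14 3)(5 13 12)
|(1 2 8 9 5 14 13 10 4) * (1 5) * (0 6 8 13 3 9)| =9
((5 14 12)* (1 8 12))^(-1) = ((1 8 12 5 14))^(-1) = (1 14 5 12 8)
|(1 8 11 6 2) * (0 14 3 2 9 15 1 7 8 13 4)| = |(0 14 3 2 7 8 11 6 9 15 1 13 4)| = 13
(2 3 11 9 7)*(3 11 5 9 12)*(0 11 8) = (0 11 12 3 5 9 7 2 8) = [11, 1, 8, 5, 4, 9, 6, 2, 0, 7, 10, 12, 3]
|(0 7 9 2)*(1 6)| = 4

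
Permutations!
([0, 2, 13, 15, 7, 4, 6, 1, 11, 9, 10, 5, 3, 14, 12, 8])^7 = (1 8 13 5 12 7 15 2 11 14 4 3)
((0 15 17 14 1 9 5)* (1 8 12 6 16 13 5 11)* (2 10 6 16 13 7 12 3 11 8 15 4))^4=(0 6 4 13 2 5 10)(1 11 3 8 9)(7 12 16)(14 15 17)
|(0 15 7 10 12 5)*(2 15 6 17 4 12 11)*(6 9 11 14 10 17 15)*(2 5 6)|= 12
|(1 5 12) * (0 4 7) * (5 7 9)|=|(0 4 9 5 12 1 7)|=7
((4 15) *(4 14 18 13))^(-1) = (4 13 18 14 15)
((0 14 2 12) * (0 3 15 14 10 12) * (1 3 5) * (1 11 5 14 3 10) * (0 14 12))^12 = (15)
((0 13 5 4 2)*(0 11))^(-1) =(0 11 2 4 5 13)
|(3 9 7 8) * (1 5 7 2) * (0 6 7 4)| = 10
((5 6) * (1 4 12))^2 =(1 12 4)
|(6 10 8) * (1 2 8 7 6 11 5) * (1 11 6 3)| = |(1 2 8 6 10 7 3)(5 11)| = 14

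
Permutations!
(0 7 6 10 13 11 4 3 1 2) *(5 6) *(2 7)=(0 2)(1 7 5 6 10 13 11 4 3)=[2, 7, 0, 1, 3, 6, 10, 5, 8, 9, 13, 4, 12, 11]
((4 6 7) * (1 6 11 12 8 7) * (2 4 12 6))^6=((1 2 4 11 6)(7 12 8))^6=(12)(1 2 4 11 6)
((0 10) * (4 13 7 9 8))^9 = ((0 10)(4 13 7 9 8))^9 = (0 10)(4 8 9 7 13)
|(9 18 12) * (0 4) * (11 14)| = |(0 4)(9 18 12)(11 14)| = 6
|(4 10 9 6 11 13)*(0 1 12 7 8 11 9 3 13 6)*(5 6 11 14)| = 36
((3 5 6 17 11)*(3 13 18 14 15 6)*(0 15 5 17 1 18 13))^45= ((0 15 6 1 18 14 5 3 17 11))^45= (0 14)(1 17)(3 6)(5 15)(11 18)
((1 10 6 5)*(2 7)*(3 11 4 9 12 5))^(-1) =(1 5 12 9 4 11 3 6 10)(2 7)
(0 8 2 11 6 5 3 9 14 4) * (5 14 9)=(0 8 2 11 6 14 4)(3 5)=[8, 1, 11, 5, 0, 3, 14, 7, 2, 9, 10, 6, 12, 13, 4]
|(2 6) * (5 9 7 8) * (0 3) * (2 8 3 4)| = 9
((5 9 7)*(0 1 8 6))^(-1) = (0 6 8 1)(5 7 9) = ((0 1 8 6)(5 9 7))^(-1)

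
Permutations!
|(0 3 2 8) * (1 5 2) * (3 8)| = 4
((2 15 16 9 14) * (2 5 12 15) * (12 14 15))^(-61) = ((5 14)(9 15 16))^(-61) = (5 14)(9 16 15)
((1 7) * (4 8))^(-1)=(1 7)(4 8)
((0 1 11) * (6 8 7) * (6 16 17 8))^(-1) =(0 11 1)(7 8 17 16)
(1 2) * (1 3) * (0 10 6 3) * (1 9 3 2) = [10, 1, 0, 9, 4, 5, 2, 7, 8, 3, 6] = (0 10 6 2)(3 9)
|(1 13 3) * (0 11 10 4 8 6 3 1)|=|(0 11 10 4 8 6 3)(1 13)|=14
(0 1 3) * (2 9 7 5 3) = (0 1 2 9 7 5 3) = [1, 2, 9, 0, 4, 3, 6, 5, 8, 7]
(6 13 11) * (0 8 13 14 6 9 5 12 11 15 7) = (0 8 13 15 7)(5 12 11 9)(6 14) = [8, 1, 2, 3, 4, 12, 14, 0, 13, 5, 10, 9, 11, 15, 6, 7]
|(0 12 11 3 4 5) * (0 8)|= 7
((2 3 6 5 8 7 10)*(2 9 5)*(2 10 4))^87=(2 8 10)(3 7 9)(4 5 6)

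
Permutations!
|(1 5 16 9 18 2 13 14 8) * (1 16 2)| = 9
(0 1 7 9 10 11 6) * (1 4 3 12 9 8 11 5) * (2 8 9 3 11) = (0 4 11 6)(1 7 9 10 5)(2 8)(3 12) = [4, 7, 8, 12, 11, 1, 0, 9, 2, 10, 5, 6, 3]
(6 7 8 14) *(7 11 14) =[0, 1, 2, 3, 4, 5, 11, 8, 7, 9, 10, 14, 12, 13, 6] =(6 11 14)(7 8)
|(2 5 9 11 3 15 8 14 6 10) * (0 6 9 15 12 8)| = |(0 6 10 2 5 15)(3 12 8 14 9 11)| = 6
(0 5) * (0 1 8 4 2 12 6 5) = [0, 8, 12, 3, 2, 1, 5, 7, 4, 9, 10, 11, 6] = (1 8 4 2 12 6 5)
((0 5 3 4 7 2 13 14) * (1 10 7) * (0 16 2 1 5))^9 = (2 13 14 16)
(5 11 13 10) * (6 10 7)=(5 11 13 7 6 10)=[0, 1, 2, 3, 4, 11, 10, 6, 8, 9, 5, 13, 12, 7]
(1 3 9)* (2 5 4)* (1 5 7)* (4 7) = (1 3 9 5 7)(2 4) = [0, 3, 4, 9, 2, 7, 6, 1, 8, 5]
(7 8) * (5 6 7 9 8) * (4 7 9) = (4 7 5 6 9 8) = [0, 1, 2, 3, 7, 6, 9, 5, 4, 8]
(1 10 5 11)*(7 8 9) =(1 10 5 11)(7 8 9) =[0, 10, 2, 3, 4, 11, 6, 8, 9, 7, 5, 1]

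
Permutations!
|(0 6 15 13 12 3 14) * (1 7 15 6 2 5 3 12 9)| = 5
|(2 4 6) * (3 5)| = |(2 4 6)(3 5)| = 6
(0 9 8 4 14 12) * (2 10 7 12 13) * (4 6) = (0 9 8 6 4 14 13 2 10 7 12) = [9, 1, 10, 3, 14, 5, 4, 12, 6, 8, 7, 11, 0, 2, 13]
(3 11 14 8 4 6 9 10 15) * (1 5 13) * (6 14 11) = (1 5 13)(3 6 9 10 15)(4 14 8) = [0, 5, 2, 6, 14, 13, 9, 7, 4, 10, 15, 11, 12, 1, 8, 3]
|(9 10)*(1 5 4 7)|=|(1 5 4 7)(9 10)|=4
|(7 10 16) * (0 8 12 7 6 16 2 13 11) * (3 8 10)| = |(0 10 2 13 11)(3 8 12 7)(6 16)| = 20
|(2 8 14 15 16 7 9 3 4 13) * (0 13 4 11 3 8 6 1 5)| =6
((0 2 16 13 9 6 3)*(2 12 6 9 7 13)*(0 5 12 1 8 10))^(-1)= (0 10 8 1)(2 16)(3 6 12 5)(7 13)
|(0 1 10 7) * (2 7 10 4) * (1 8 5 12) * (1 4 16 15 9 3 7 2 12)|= 18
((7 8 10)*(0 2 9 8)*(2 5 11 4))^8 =(0 7 10 8 9 2 4 11 5)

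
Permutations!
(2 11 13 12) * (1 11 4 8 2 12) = (1 11 13)(2 4 8) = [0, 11, 4, 3, 8, 5, 6, 7, 2, 9, 10, 13, 12, 1]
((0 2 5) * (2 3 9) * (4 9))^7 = (0 3 4 9 2 5)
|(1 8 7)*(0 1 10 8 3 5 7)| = |(0 1 3 5 7 10 8)| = 7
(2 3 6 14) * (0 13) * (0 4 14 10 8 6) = (0 13 4 14 2 3)(6 10 8) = [13, 1, 3, 0, 14, 5, 10, 7, 6, 9, 8, 11, 12, 4, 2]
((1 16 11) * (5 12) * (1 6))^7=((1 16 11 6)(5 12))^7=(1 6 11 16)(5 12)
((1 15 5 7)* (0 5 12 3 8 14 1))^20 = ((0 5 7)(1 15 12 3 8 14))^20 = (0 7 5)(1 12 8)(3 14 15)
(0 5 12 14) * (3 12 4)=(0 5 4 3 12 14)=[5, 1, 2, 12, 3, 4, 6, 7, 8, 9, 10, 11, 14, 13, 0]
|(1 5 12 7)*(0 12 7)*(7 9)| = 4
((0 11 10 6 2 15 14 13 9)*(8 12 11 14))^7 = ((0 14 13 9)(2 15 8 12 11 10 6))^7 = (15)(0 9 13 14)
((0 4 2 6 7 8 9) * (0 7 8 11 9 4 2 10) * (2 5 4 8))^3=(11)(0 10 4 5)(2 6)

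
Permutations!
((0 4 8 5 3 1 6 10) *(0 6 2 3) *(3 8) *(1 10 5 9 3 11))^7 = (0 3 1 5 9 11 6 8 4 10 2)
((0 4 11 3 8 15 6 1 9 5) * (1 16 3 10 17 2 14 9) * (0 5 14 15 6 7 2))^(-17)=(0 10 4 17 11)(2 15 7)(3 16 6 8)(9 14)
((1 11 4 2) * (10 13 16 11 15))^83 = (1 13 4 15 16 2 10 11) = ((1 15 10 13 16 11 4 2))^83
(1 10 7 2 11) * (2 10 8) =(1 8 2 11)(7 10) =[0, 8, 11, 3, 4, 5, 6, 10, 2, 9, 7, 1]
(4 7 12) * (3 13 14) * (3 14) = (14)(3 13)(4 7 12) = [0, 1, 2, 13, 7, 5, 6, 12, 8, 9, 10, 11, 4, 3, 14]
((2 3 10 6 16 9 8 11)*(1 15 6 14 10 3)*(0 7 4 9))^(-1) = ((0 7 4 9 8 11 2 1 15 6 16)(10 14))^(-1) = (0 16 6 15 1 2 11 8 9 4 7)(10 14)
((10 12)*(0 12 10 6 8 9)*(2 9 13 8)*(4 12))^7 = ((0 4 12 6 2 9)(8 13))^7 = (0 4 12 6 2 9)(8 13)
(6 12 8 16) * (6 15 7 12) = (7 12 8 16 15) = [0, 1, 2, 3, 4, 5, 6, 12, 16, 9, 10, 11, 8, 13, 14, 7, 15]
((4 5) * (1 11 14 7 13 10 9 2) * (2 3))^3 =((1 11 14 7 13 10 9 3 2)(4 5))^3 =(1 7 9)(2 14 10)(3 11 13)(4 5)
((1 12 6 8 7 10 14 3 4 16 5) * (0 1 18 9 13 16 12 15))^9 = (3 4 12 6 8 7 10 14)(5 16 13 9 18)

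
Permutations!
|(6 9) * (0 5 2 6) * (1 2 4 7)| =8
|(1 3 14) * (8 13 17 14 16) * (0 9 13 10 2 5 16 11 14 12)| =20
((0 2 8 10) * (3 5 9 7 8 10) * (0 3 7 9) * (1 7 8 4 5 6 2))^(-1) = (0 5 4 7 1)(2 6 3 10)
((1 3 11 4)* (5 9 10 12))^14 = ((1 3 11 4)(5 9 10 12))^14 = (1 11)(3 4)(5 10)(9 12)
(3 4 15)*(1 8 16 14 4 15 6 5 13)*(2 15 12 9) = (1 8 16 14 4 6 5 13)(2 15 3 12 9) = [0, 8, 15, 12, 6, 13, 5, 7, 16, 2, 10, 11, 9, 1, 4, 3, 14]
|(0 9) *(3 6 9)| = 4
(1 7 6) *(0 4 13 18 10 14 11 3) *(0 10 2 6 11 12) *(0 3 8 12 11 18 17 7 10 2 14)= [4, 10, 6, 2, 13, 5, 1, 18, 12, 9, 0, 8, 3, 17, 11, 15, 16, 7, 14]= (0 4 13 17 7 18 14 11 8 12 3 2 6 1 10)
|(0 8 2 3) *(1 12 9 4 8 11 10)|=10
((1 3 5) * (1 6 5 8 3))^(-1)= ((3 8)(5 6))^(-1)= (3 8)(5 6)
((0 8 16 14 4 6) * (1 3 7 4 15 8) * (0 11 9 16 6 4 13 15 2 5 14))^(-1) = ((0 1 3 7 13 15 8 6 11 9 16)(2 5 14))^(-1) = (0 16 9 11 6 8 15 13 7 3 1)(2 14 5)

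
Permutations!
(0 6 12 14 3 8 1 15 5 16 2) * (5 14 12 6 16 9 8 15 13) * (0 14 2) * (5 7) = (0 16)(1 13 7 5 9 8)(2 14 3 15) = [16, 13, 14, 15, 4, 9, 6, 5, 1, 8, 10, 11, 12, 7, 3, 2, 0]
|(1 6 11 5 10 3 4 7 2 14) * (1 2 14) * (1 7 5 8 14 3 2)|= 30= |(1 6 11 8 14)(2 7 3 4 5 10)|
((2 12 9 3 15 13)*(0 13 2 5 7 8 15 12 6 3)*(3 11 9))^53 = ((0 13 5 7 8 15 2 6 11 9)(3 12))^53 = (0 7 2 9 5 15 11 13 8 6)(3 12)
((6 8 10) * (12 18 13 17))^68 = (18)(6 10 8)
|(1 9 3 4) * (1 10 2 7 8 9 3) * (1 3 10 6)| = 9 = |(1 10 2 7 8 9 3 4 6)|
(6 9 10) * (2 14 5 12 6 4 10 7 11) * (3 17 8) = (2 14 5 12 6 9 7 11)(3 17 8)(4 10) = [0, 1, 14, 17, 10, 12, 9, 11, 3, 7, 4, 2, 6, 13, 5, 15, 16, 8]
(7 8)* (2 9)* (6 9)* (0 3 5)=(0 3 5)(2 6 9)(7 8)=[3, 1, 6, 5, 4, 0, 9, 8, 7, 2]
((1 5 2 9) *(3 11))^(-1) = ((1 5 2 9)(3 11))^(-1) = (1 9 2 5)(3 11)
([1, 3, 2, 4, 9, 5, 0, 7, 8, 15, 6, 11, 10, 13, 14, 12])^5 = (0 15 1 12 3 10 4 6 9)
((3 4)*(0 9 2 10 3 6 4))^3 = (0 10 9 3 2)(4 6)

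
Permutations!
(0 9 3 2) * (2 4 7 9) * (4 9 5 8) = (0 2)(3 9)(4 7 5 8) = [2, 1, 0, 9, 7, 8, 6, 5, 4, 3]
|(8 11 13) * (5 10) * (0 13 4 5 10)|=6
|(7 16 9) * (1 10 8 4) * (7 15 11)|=20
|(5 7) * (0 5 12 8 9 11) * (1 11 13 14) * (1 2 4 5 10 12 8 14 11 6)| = 12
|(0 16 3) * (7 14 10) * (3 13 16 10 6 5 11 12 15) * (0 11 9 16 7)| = 28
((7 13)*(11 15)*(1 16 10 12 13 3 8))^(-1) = ((1 16 10 12 13 7 3 8)(11 15))^(-1) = (1 8 3 7 13 12 10 16)(11 15)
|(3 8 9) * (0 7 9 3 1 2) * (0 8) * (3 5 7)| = 6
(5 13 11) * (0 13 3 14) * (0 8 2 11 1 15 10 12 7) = (0 13 1 15 10 12 7)(2 11 5 3 14 8) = [13, 15, 11, 14, 4, 3, 6, 0, 2, 9, 12, 5, 7, 1, 8, 10]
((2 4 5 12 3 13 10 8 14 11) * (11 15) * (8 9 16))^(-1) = (2 11 15 14 8 16 9 10 13 3 12 5 4)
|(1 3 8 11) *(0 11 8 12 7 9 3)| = |(0 11 1)(3 12 7 9)| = 12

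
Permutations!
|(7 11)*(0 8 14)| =|(0 8 14)(7 11)| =6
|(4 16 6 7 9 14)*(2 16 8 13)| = 9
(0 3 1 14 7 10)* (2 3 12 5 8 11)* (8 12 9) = [9, 14, 3, 1, 4, 12, 6, 10, 11, 8, 0, 2, 5, 13, 7] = (0 9 8 11 2 3 1 14 7 10)(5 12)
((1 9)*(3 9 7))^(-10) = ((1 7 3 9))^(-10) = (1 3)(7 9)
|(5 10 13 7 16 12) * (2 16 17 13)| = 15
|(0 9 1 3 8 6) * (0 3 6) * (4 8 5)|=|(0 9 1 6 3 5 4 8)|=8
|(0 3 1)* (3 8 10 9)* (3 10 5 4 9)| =|(0 8 5 4 9 10 3 1)| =8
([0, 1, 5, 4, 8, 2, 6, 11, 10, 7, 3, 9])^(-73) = (2 5)(3 10 8 4)(7 9 11)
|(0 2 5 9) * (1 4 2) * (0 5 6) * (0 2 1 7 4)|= 4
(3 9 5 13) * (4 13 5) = (3 9 4 13) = [0, 1, 2, 9, 13, 5, 6, 7, 8, 4, 10, 11, 12, 3]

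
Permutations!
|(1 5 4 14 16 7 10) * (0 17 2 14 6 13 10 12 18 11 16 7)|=|(0 17 2 14 7 12 18 11 16)(1 5 4 6 13 10)|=18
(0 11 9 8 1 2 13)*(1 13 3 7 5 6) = (0 11 9 8 13)(1 2 3 7 5 6) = [11, 2, 3, 7, 4, 6, 1, 5, 13, 8, 10, 9, 12, 0]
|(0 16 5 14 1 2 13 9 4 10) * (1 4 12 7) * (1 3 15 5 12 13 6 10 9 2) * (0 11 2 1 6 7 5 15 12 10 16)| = |(1 6 16 10 11 2 7 3 12 5 14 4 9 13)| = 14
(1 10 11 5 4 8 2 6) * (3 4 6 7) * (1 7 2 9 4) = (1 10 11 5 6 7 3)(4 8 9) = [0, 10, 2, 1, 8, 6, 7, 3, 9, 4, 11, 5]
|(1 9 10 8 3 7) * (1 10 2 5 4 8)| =9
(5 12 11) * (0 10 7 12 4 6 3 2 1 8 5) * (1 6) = [10, 8, 6, 2, 1, 4, 3, 12, 5, 9, 7, 0, 11] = (0 10 7 12 11)(1 8 5 4)(2 6 3)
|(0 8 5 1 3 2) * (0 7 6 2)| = 15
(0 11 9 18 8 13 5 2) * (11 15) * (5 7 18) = (0 15 11 9 5 2)(7 18 8 13) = [15, 1, 0, 3, 4, 2, 6, 18, 13, 5, 10, 9, 12, 7, 14, 11, 16, 17, 8]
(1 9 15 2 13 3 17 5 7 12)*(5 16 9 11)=(1 11 5 7 12)(2 13 3 17 16 9 15)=[0, 11, 13, 17, 4, 7, 6, 12, 8, 15, 10, 5, 1, 3, 14, 2, 9, 16]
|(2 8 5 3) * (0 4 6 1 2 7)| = |(0 4 6 1 2 8 5 3 7)| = 9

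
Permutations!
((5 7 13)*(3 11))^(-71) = (3 11)(5 7 13)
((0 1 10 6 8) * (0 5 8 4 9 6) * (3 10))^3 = (0 10 3 1)(5 8)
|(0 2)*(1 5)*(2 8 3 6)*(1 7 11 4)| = |(0 8 3 6 2)(1 5 7 11 4)| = 5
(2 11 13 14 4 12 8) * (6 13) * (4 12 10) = (2 11 6 13 14 12 8)(4 10) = [0, 1, 11, 3, 10, 5, 13, 7, 2, 9, 4, 6, 8, 14, 12]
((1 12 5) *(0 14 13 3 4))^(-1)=(0 4 3 13 14)(1 5 12)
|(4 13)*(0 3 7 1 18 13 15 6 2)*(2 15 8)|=|(0 3 7 1 18 13 4 8 2)(6 15)|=18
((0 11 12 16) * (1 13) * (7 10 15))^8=(16)(7 15 10)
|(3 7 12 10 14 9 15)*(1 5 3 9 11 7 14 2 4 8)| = 22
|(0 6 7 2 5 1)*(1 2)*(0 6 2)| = 3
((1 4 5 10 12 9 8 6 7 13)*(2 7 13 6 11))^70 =(1 6 2 8 12 5)(4 13 7 11 9 10)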